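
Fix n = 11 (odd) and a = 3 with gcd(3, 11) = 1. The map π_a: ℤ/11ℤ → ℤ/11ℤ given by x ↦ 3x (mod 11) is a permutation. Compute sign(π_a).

Trace 5: π^k(5) = [5, 4, 1, 3, 9] for k=0..4.
Decompose π into cycles: lengths [5, 5, 1] (3 cycles, including the fixed point 0).
With 3 cycles on 11 points, sign = (−1)^{11−3} = +1.
(3|11)_J = +1 (Zolotarev's lemma cross-check).

+1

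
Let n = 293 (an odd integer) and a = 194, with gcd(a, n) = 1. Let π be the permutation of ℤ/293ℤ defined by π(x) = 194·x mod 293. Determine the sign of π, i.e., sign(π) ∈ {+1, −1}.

Orbit of 126 under x↦194x: [126, 125, 224, 92, 268, 131, 216]… (length divides ord_293(194)).
The orbit structure of x ↦ 194x mod 293: 2 orbits of sizes [292, 1].
sign(π) = (−1)^{n − #cycles} = (−1)^{293−2} = (−1)^291 = -1.
(194|293)_J = -1 (Zolotarev's lemma cross-check).

-1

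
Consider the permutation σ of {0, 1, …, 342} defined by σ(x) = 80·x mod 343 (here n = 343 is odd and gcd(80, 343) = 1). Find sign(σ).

-1

Trace 19: π^k(19) = [19, 148, 178, 177, 97, 214, 313] for k=0..6.
Decompose π into cycles: lengths [42, 42, 42, 42, 42, 42, 42, 6, 6, 6, 6, 6, 6, 6, 6, 1] (16 cycles, including the fixed point 0).
With 16 cycles on 343 points, sign = (−1)^{343−16} = -1.
Via Zolotarev, sign(π_{80}) = (80|343) = -1.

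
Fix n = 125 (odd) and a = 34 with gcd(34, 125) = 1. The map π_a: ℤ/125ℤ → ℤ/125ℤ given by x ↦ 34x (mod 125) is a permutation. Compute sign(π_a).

+1

Start at x=121: 121 → 114 → 1 → 34 → 31 → 54 → 86 → … (one orbit).
Cycle lengths of π_34 on ℤ/125ℤ: [50, 50, 10, 10, 2, 2, 1]; 7 cycles in total.
With 7 cycles on 125 points, sign = (−1)^{125−7} = +1.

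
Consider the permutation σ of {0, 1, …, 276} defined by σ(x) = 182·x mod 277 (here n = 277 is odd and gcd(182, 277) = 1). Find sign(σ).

Trace 276: π^k(276) = [276, 95, 116, 60, 117, 242, 1] for k=0..6.
Cycle lengths of π_182 on ℤ/277ℤ: [12, 12, 12, 12, 12, 12, 12, 12, 12, 12, 12, 12, 12, 12, 12, 12, 12, 12, 12, 12, 12, 12, 12, 1]; 24 cycles in total.
n − c = 277 − 24 = 253; sign = (−1)^253 = -1.
(182|277)_J = -1 (Zolotarev's lemma cross-check).

-1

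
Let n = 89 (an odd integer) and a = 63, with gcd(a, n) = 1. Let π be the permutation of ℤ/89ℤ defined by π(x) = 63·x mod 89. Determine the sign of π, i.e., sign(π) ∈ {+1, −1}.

Orbit of 68 under x↦63x: [68, 12, 44, 13, 18, 66, 64]… (length divides ord_89(63)).
Decompose π into cycles: lengths [88, 1] (2 cycles, including the fixed point 0).
With 2 cycles on 89 points, sign = (−1)^{89−2} = -1.
Zolotarev: (63|89) = -1, matching the cycle-count sign.

-1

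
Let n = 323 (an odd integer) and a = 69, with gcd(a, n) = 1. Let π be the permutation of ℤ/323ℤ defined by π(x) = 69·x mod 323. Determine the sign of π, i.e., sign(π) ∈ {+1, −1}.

-1

Start at x=239: 239 → 18 → 273 → 103 → 1 → 69 → 239 (one orbit).
The orbit structure of x ↦ 69x mod 323: 68 orbits of sizes [6, 6, 6, 6, 6, 6, 6, 6, 6, 6, 6, 6, 6, 6, 6, 6, 6, 6, 6, 6, 6, 6, 6, 6, 6, 6, 6, 6, 6, 6, 6, 6, 6, 6, 6, 6, 6, 6, 6, 6, 6, 6, 6, 6, 6, 6, 6, 6, 6, 6, 6, 1, 1, 1, 1, 1, 1, 1, 1, 1, 1, 1, 1, 1, 1, 1, 1, 1].
sign(π) = (−1)^{n − #cycles} = (−1)^{323−68} = (−1)^255 = -1.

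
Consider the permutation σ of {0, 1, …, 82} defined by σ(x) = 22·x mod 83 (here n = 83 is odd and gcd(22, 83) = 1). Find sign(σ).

Orbit of 69 under x↦22x: [69, 24, 30, 79, 78, 56, 70]… (length divides ord_83(22)).
π_22 has 2 disjoint cycles with lengths [82, 1] on {0,…,82}.
n − c = 83 − 2 = 81; sign = (−1)^81 = -1.
(22|83)_J = -1 (Zolotarev's lemma cross-check).

-1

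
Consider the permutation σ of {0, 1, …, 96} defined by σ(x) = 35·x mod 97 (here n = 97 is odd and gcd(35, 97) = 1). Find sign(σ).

Orbit of 61 under x↦35x: [61, 1, 35]… (length divides ord_97(35)).
π_35 has 33 disjoint cycles with lengths [3, 3, 3, 3, 3, 3, 3, 3, 3, 3, 3, 3, 3, 3, 3, 3, 3, 3, 3, 3, 3, 3, 3, 3, 3, 3, 3, 3, 3, 3, 3, 3, 1] on {0,…,96}.
sign(π) = (−1)^{n − #cycles} = (−1)^{97−33} = (−1)^64 = +1.
Zolotarev: (35|97) = +1, matching the cycle-count sign.

+1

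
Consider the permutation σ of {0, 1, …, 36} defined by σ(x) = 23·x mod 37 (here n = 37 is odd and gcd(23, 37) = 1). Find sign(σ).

-1

Trace 14: π^k(14) = [14, 26, 6, 27, 29, 1, 23] for k=0..6.
Decompose π into cycles: lengths [12, 12, 12, 1] (4 cycles, including the fixed point 0).
Σ(ℓ_i−1) = 37−4 = 33; sign = (−1)^33 = -1.
Check: (23/37) = -1 by Zolotarev.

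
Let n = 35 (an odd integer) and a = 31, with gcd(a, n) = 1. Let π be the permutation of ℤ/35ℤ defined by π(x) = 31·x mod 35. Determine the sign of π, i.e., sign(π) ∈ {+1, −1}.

-1

Orbit of 1 under x↦31x: [1, 31, 16, 6, 11, 26]… (length divides ord_35(31)).
10 cycles of lengths [6, 6, 6, 6, 6, 1, 1, 1, 1, 1].
With 10 cycles on 35 points, sign = (−1)^{35−10} = -1.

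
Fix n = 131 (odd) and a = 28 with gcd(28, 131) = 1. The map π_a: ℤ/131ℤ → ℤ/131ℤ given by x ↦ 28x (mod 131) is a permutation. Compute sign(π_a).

+1

Orbit of 53 under x↦28x: [53, 43, 25, 45, 81, 41, 100]… (length divides ord_131(28)).
3 cycles of lengths [65, 65, 1].
With 3 cycles on 131 points, sign = (−1)^{131−3} = +1.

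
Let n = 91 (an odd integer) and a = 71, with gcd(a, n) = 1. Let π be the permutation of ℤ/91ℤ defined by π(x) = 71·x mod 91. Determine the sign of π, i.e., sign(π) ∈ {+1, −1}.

-1

Start at x=29: 29 → 57 → 43 → 50 → 1 → 71 → 36 → … (one orbit).
The orbit structure of x ↦ 71x mod 91: 14 orbits of sizes [12, 12, 12, 12, 12, 12, 12, 1, 1, 1, 1, 1, 1, 1].
Σ(ℓ_i−1) = 91−14 = 77; sign = (−1)^77 = -1.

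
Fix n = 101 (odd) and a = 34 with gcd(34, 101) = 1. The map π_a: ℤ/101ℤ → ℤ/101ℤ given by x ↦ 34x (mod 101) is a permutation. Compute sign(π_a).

Trace 85: π^k(85) = [85, 62, 88, 63, 21, 7, 36] for k=0..6.
Decompose π into cycles: lengths [100, 1] (2 cycles, including the fixed point 0).
101 − 2 = 99 transpositions; sign(π) = (−1)^99 = -1.

-1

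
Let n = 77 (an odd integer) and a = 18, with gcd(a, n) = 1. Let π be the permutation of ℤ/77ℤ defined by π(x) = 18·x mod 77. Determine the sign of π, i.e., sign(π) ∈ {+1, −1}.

-1

Start at x=23: 23 → 29 → 60 → 2 → 36 → 32 → 37 → … (one orbit).
Cycle lengths of π_18 on ℤ/77ℤ: [30, 30, 10, 3, 3, 1]; 6 cycles in total.
sign(π) = (−1)^{n − #cycles} = (−1)^{77−6} = (−1)^71 = -1.
Check: (18/77) = -1 by Zolotarev.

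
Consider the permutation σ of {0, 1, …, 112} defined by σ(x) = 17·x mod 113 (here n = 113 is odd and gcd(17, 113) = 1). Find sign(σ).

Start at x=51: 51 → 76 → 49 → 42 → 36 → 47 → 8 → … (one orbit).
Cycle type of π: 112 + 1; total 2 cycles.
n − c = 113 − 2 = 111; sign = (−1)^111 = -1.
Via Zolotarev, sign(π_{17}) = (17|113) = -1.

-1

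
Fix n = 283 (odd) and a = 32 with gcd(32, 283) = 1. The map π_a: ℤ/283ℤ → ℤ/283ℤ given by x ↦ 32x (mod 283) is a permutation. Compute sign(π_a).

-1

Orbit of 8 under x↦32x: [8, 256, 268, 86, 205, 51, 217]… (length divides ord_283(32)).
The orbit structure of x ↦ 32x mod 283: 4 orbits of sizes [94, 94, 94, 1].
n − c = 283 − 4 = 279; sign = (−1)^279 = -1.
Via Zolotarev, sign(π_{32}) = (32|283) = -1.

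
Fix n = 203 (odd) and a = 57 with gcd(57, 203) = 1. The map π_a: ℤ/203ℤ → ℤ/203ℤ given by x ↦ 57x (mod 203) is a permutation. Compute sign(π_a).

+1

Start at x=57: 57 → 1 → 57 (one orbit).
105 cycles of lengths [2, 2, 2, 2, 2, 2, 2, 2, 2, 2, 2, 2, 2, 2, 2, 2, 2, 2, 2, 2, 2, 2, 2, 2, 2, 2, 2, 2, 2, 2, 2, 2, 2, 2, 2, 2, 2, 2, 2, 2, 2, 2, 2, 2, 2, 2, 2, 2, 2, 2, 2, 2, 2, 2, 2, 2, 2, 2, 2, 2, 2, 2, 2, 2, 2, 2, 2, 2, 2, 2, 2, 2, 2, 2, 2, 2, 2, 2, 2, 2, 2, 2, 2, 2, 2, 2, 2, 2, 2, 2, 2, 2, 2, 2, 2, 2, 2, 2, 1, 1, 1, 1, 1, 1, 1].
105 cycles on 203: each ℓ→(−1)^(ℓ−1), product (−1)^98 = +1.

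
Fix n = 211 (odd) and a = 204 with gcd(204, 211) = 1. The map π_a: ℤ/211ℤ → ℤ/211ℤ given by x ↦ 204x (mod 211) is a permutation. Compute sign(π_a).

+1

Trace 137: π^k(137) = [137, 96, 172, 62, 199, 84, 45] for k=0..6.
3 cycles of lengths [105, 105, 1].
n − c = 211 − 3 = 208; sign = (−1)^208 = +1.
(204|211)_J = +1 (Zolotarev's lemma cross-check).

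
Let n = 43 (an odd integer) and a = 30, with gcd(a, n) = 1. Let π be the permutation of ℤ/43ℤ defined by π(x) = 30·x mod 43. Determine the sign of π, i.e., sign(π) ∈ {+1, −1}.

Orbit of 17 under x↦30x: [17, 37, 35, 18, 24, 32, 14]… (length divides ord_43(30)).
π_30 has 2 disjoint cycles with lengths [42, 1] on {0,…,42}.
Σ(ℓ_i−1) = 43−2 = 41; sign = (−1)^41 = -1.

-1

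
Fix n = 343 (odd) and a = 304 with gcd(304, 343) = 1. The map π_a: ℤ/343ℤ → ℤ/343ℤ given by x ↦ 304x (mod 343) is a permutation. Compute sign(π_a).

Trace 67: π^k(67) = [67, 131, 36, 311, 219, 34, 46] for k=0..6.
Cycle lengths of π_304 on ℤ/343ℤ: [294, 42, 6, 1]; 4 cycles in total.
With 4 cycles on 343 points, sign = (−1)^{343−4} = -1.

-1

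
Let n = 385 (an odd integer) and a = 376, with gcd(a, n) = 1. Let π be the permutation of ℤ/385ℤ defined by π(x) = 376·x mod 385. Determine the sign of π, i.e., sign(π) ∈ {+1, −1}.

+1

Orbit of 61 under x↦376x: [61, 221, 321, 191, 206, 71, 131]… (length divides ord_385(376)).
Cycle lengths of π_376 on ℤ/385ℤ: [30, 30, 30, 30, 30, 30, 30, 30, 30, 30, 10, 10, 10, 10, 10, 6, 6, 6, 6, 6, 1, 1, 1, 1, 1]; 25 cycles in total.
With 25 cycles on 385 points, sign = (−1)^{385−25} = +1.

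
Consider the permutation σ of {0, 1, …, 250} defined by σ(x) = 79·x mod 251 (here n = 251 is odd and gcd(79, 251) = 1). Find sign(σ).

+1

Start at x=66: 66 → 194 → 15 → 181 → 243 → 121 → 21 → … (one orbit).
The orbit structure of x ↦ 79x mod 251: 3 orbits of sizes [125, 125, 1].
With 3 cycles on 251 points, sign = (−1)^{251−3} = +1.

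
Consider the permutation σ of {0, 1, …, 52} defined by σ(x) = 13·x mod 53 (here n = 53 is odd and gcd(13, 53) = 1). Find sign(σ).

+1

Start at x=28: 28 → 46 → 15 → 36 → 44 → 42 → 16 → … (one orbit).
Cycle type of π: 13×4 + 1; total 5 cycles.
n − c = 53 − 5 = 48; sign = (−1)^48 = +1.
Via Zolotarev, sign(π_{13}) = (13|53) = +1.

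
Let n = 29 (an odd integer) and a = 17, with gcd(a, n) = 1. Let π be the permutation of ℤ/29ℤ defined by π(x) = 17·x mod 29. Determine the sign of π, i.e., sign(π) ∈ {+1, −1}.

-1

Trace 1: π^k(1) = [1, 17, 28, 12] for k=0..3.
Decompose π into cycles: lengths [4, 4, 4, 4, 4, 4, 4, 1] (8 cycles, including the fixed point 0).
8 cycles on 29: each ℓ→(−1)^(ℓ−1), product (−1)^21 = -1.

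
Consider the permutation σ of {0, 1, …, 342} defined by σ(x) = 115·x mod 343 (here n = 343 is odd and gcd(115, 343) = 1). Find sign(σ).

Start at x=338: 338 → 111 → 74 → 278 → 71 → 276 → 184 → … (one orbit).
Cycle type of π: 294 + 42 + 6 + 1; total 4 cycles.
With 4 cycles on 343 points, sign = (−1)^{343−4} = -1.

-1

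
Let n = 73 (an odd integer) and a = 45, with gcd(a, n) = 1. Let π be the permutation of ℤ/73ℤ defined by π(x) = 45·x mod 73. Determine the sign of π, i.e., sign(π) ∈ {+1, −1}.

Orbit of 40 under x↦45x: [40, 48, 43, 37, 59, 27, 47]… (length divides ord_73(45)).
Cycle lengths of π_45 on ℤ/73ℤ: [72, 1]; 2 cycles in total.
73 − 2 = 71 transpositions; sign(π) = (−1)^71 = -1.

-1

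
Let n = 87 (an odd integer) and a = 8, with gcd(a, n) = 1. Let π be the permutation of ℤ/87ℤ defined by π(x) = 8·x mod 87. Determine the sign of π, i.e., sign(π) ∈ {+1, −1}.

+1

Orbit of 25 under x↦8x: [25, 26, 34, 11, 1, 8, 64]… (length divides ord_87(8)).
The orbit structure of x ↦ 8x mod 87: 5 orbits of sizes [28, 28, 28, 2, 1].
Σ(ℓ_i−1) = 87−5 = 82; sign = (−1)^82 = +1.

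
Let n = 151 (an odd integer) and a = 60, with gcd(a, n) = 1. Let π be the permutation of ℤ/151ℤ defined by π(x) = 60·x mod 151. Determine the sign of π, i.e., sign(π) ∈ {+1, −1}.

Orbit of 110 under x↦60x: [110, 107, 78, 150, 91, 24, 81]… (length divides ord_151(60)).
Cycle lengths of π_60 on ℤ/151ℤ: [50, 50, 50, 1]; 4 cycles in total.
4 cycles on 151: each ℓ→(−1)^(ℓ−1), product (−1)^147 = -1.

-1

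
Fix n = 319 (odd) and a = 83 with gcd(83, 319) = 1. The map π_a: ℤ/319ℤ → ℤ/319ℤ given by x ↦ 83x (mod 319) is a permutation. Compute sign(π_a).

Start at x=117: 117 → 141 → 219 → 313 → 140 → 136 → 123 → … (one orbit).
Cycle type of π: 70×4 + 10 + 7×4 + 1; total 10 cycles.
sign(π) = (−1)^{n − #cycles} = (−1)^{319−10} = (−1)^309 = -1.
Check: (83/319) = -1 by Zolotarev.

-1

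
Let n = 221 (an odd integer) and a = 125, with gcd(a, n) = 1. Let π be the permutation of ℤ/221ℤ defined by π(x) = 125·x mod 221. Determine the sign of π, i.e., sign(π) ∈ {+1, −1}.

Orbit of 148 under x↦125x: [148, 157, 177, 25, 31, 118, 164]… (length divides ord_221(125)).
Cycle type of π: 16×13 + 4×3 + 1; total 17 cycles.
With 17 cycles on 221 points, sign = (−1)^{221−17} = +1.

+1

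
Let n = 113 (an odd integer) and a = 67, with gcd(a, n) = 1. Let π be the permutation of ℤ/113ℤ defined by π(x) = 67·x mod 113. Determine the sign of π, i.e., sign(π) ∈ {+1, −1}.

-1

Orbit of 52 under x↦67x: [52, 94, 83, 24, 26, 47, 98]… (length divides ord_113(67)).
Cycle lengths of π_67 on ℤ/113ℤ: [112, 1]; 2 cycles in total.
With 2 cycles on 113 points, sign = (−1)^{113−2} = -1.
Zolotarev: (67|113) = -1, matching the cycle-count sign.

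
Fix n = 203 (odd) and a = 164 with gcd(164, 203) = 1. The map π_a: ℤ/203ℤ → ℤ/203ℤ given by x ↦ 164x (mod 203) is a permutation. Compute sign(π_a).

Trace 30: π^k(30) = [30, 48, 158, 131, 169, 108, 51] for k=0..6.
5 cycles of lengths [84, 84, 28, 6, 1].
Σ(ℓ_i−1) = 203−5 = 198; sign = (−1)^198 = +1.
Via Zolotarev, sign(π_{164}) = (164|203) = +1.

+1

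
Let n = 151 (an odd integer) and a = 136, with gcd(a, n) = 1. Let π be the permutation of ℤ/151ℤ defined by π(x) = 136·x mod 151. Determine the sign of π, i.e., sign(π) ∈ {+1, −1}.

Trace 105: π^k(105) = [105, 86, 69, 22, 123, 118, 42] for k=0..6.
3 cycles of lengths [75, 75, 1].
With 3 cycles on 151 points, sign = (−1)^{151−3} = +1.
Zolotarev: (136|151) = +1, matching the cycle-count sign.

+1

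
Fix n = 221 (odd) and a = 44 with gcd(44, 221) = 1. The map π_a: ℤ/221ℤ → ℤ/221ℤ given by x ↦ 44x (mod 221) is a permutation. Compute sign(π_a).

+1

Start at x=183: 183 → 96 → 25 → 216 → 1 → 44 → 168 → … (one orbit).
Cycle lengths of π_44 on ℤ/221ℤ: [16, 16, 16, 16, 16, 16, 16, 16, 16, 16, 16, 16, 16, 4, 4, 4, 1]; 17 cycles in total.
n − c = 221 − 17 = 204; sign = (−1)^204 = +1.
Via Zolotarev, sign(π_{44}) = (44|221) = +1.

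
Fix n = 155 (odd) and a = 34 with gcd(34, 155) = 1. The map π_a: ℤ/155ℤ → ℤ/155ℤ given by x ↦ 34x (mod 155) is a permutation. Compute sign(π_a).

-1

Start at x=29: 29 → 56 → 44 → 101 → 24 → 41 → 154 → … (one orbit).
Decompose π into cycles: lengths [30, 30, 30, 30, 30, 2, 2, 1] (8 cycles, including the fixed point 0).
155 − 8 = 147 transpositions; sign(π) = (−1)^147 = -1.
Via Zolotarev, sign(π_{34}) = (34|155) = -1.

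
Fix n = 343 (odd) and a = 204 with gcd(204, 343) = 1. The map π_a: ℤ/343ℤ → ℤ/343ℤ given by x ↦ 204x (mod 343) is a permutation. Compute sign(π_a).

Orbit of 120 under x↦204x: [120, 127, 183, 288, 99, 302, 211]… (length divides ord_343(204)).
Decompose π into cycles: lengths [49, 49, 49, 49, 49, 49, 7, 7, 7, 7, 7, 7, 1, 1, 1, 1, 1, 1, 1] (19 cycles, including the fixed point 0).
sign(π) = (−1)^{n − #cycles} = (−1)^{343−19} = (−1)^324 = +1.
Via Zolotarev, sign(π_{204}) = (204|343) = +1.

+1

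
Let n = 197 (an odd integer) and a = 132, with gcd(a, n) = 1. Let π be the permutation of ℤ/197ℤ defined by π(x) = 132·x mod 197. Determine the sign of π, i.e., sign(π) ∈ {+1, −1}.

+1

Trace 63: π^k(63) = [63, 42, 28, 150, 100, 1, 132] for k=0..6.
π_132 has 5 disjoint cycles with lengths [49, 49, 49, 49, 1] on {0,…,196}.
n − c = 197 − 5 = 192; sign = (−1)^192 = +1.
Check: (132/197) = +1 by Zolotarev.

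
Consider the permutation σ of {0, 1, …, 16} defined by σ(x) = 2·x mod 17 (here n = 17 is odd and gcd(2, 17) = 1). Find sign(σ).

+1

Trace 16: π^k(16) = [16, 15, 13, 9, 1, 2, 4] for k=0..6.
The orbit structure of x ↦ 2x mod 17: 3 orbits of sizes [8, 8, 1].
Σ(ℓ_i−1) = 17−3 = 14; sign = (−1)^14 = +1.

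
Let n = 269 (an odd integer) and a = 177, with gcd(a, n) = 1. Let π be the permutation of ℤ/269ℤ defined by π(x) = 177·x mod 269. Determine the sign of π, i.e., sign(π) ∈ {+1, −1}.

Trace 93: π^k(93) = [93, 52, 58, 44, 256, 120, 258] for k=0..6.
π_177 has 5 disjoint cycles with lengths [67, 67, 67, 67, 1] on {0,…,268}.
n − c = 269 − 5 = 264; sign = (−1)^264 = +1.
(177|269)_J = +1 (Zolotarev's lemma cross-check).

+1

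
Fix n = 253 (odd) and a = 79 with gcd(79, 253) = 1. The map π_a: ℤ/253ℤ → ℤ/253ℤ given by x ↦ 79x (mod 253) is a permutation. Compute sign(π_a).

Trace 228: π^k(228) = [228, 49, 76, 185, 194, 146, 149] for k=0..6.
Cycle lengths of π_79 on ℤ/253ℤ: [110, 110, 22, 10, 1]; 5 cycles in total.
5 cycles on 253: each ℓ→(−1)^(ℓ−1), product (−1)^248 = +1.
Via Zolotarev, sign(π_{79}) = (79|253) = +1.

+1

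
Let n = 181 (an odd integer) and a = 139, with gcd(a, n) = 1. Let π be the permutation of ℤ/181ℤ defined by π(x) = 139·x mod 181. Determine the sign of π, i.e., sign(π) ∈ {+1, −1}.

+1

Start at x=125: 125 → 180 → 42 → 46 → 59 → 56 → 1 → … (one orbit).
Decompose π into cycles: lengths [10, 10, 10, 10, 10, 10, 10, 10, 10, 10, 10, 10, 10, 10, 10, 10, 10, 10, 1] (19 cycles, including the fixed point 0).
19 cycles on 181: each ℓ→(−1)^(ℓ−1), product (−1)^162 = +1.
(139|181)_J = +1 (Zolotarev's lemma cross-check).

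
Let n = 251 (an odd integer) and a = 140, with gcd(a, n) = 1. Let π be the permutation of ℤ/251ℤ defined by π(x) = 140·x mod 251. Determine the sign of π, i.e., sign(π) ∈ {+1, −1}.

+1

Trace 1: π^k(1) = [1, 140, 22, 68, 233, 241, 106] for k=0..6.
π_140 has 3 disjoint cycles with lengths [125, 125, 1] on {0,…,250}.
With 3 cycles on 251 points, sign = (−1)^{251−3} = +1.
Zolotarev: (140|251) = +1, matching the cycle-count sign.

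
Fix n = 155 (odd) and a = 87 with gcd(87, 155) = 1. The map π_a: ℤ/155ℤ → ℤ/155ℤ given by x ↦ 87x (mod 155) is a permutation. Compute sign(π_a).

Trace 87: π^k(87) = [87, 129, 63, 56, 67, 94, 118] for k=0..6.
Decompose π into cycles: lengths [12, 12, 12, 12, 12, 12, 12, 12, 12, 12, 4, 3, 3, 3, 3, 3, 3, 3, 3, 3, 3, 1] (22 cycles, including the fixed point 0).
22 cycles on 155: each ℓ→(−1)^(ℓ−1), product (−1)^133 = -1.

-1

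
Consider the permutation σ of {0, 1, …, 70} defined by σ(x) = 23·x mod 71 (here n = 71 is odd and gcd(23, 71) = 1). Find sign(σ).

-1

Trace 32: π^k(32) = [32, 26, 30, 51, 37, 70, 48] for k=0..6.
Cycle type of π: 14×5 + 1; total 6 cycles.
With 6 cycles on 71 points, sign = (−1)^{71−6} = -1.
The Jacobi symbol (23|71) = -1 (Zolotarev) agrees.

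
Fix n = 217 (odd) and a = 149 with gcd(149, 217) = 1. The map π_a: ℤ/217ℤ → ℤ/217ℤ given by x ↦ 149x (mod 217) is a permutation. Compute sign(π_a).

+1

Trace 1: π^k(1) = [1, 149, 67] for k=0..2.
73 cycles of lengths [3, 3, 3, 3, 3, 3, 3, 3, 3, 3, 3, 3, 3, 3, 3, 3, 3, 3, 3, 3, 3, 3, 3, 3, 3, 3, 3, 3, 3, 3, 3, 3, 3, 3, 3, 3, 3, 3, 3, 3, 3, 3, 3, 3, 3, 3, 3, 3, 3, 3, 3, 3, 3, 3, 3, 3, 3, 3, 3, 3, 3, 3, 3, 3, 3, 3, 3, 3, 3, 3, 3, 3, 1].
Σ(ℓ_i−1) = 217−73 = 144; sign = (−1)^144 = +1.
The Jacobi symbol (149|217) = +1 (Zolotarev) agrees.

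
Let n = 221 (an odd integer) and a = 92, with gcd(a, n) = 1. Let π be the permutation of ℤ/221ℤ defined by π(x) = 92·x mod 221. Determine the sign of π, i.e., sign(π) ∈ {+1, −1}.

Start at x=157: 157 → 79 → 196 → 131 → 118 → 27 → 53 → … (one orbit).
Decompose π into cycles: lengths [16, 16, 16, 16, 16, 16, 16, 16, 16, 16, 16, 16, 16, 1, 1, 1, 1, 1, 1, 1, 1, 1, 1, 1, 1, 1] (26 cycles, including the fixed point 0).
With 26 cycles on 221 points, sign = (−1)^{221−26} = -1.
Via Zolotarev, sign(π_{92}) = (92|221) = -1.

-1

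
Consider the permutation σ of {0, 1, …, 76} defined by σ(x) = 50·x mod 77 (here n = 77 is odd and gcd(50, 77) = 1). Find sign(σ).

Orbit of 1 under x↦50x: [1, 50, 36, 29, 64, 43, 71]… (length divides ord_77(50)).
The orbit structure of x ↦ 50x mod 77: 14 orbits of sizes [10, 10, 10, 10, 10, 10, 10, 1, 1, 1, 1, 1, 1, 1].
14 cycles on 77: each ℓ→(−1)^(ℓ−1), product (−1)^63 = -1.
Zolotarev: (50|77) = -1, matching the cycle-count sign.

-1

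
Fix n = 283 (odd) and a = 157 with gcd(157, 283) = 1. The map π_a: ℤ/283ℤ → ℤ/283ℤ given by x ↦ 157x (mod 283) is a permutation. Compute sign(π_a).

+1

Start at x=10: 10 → 155 → 280 → 95 → 199 → 113 → 195 → … (one orbit).
Cycle lengths of π_157 on ℤ/283ℤ: [141, 141, 1]; 3 cycles in total.
3 cycles on 283: each ℓ→(−1)^(ℓ−1), product (−1)^280 = +1.
The Jacobi symbol (157|283) = +1 (Zolotarev) agrees.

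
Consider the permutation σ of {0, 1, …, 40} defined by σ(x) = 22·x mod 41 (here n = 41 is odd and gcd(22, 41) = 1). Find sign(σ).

-1

Start at x=35: 35 → 32 → 7 → 31 → 26 → 39 → 38 → … (one orbit).
Decompose π into cycles: lengths [40, 1] (2 cycles, including the fixed point 0).
41 − 2 = 39 transpositions; sign(π) = (−1)^39 = -1.
The Jacobi symbol (22|41) = -1 (Zolotarev) agrees.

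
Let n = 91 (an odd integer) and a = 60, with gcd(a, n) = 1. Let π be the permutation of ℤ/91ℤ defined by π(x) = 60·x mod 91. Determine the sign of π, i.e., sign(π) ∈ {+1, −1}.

Start at x=53: 53 → 86 → 64 → 18 → 79 → 8 → 25 → … (one orbit).
12 cycles of lengths [12, 12, 12, 12, 12, 12, 4, 4, 4, 3, 3, 1].
sign(π) = (−1)^{n − #cycles} = (−1)^{91−12} = (−1)^79 = -1.
Zolotarev: (60|91) = -1, matching the cycle-count sign.

-1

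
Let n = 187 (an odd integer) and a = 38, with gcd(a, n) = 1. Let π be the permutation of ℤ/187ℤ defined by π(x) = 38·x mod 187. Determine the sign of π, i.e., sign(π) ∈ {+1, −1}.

Trace 4: π^k(4) = [4, 152, 166, 137, 157, 169, 64] for k=0..6.
15 cycles of lengths [20, 20, 20, 20, 20, 20, 20, 20, 5, 5, 4, 4, 4, 4, 1].
sign(π) = (−1)^{n − #cycles} = (−1)^{187−15} = (−1)^172 = +1.
The Jacobi symbol (38|187) = +1 (Zolotarev) agrees.

+1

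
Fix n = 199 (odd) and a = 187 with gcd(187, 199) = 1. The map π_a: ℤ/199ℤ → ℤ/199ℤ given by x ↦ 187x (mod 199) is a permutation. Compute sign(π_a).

Trace 187: π^k(187) = [187, 144, 63, 40, 117, 188, 132] for k=0..6.
π_187 has 7 disjoint cycles with lengths [33, 33, 33, 33, 33, 33, 1] on {0,…,198}.
n − c = 199 − 7 = 192; sign = (−1)^192 = +1.
(187|199)_J = +1 (Zolotarev's lemma cross-check).

+1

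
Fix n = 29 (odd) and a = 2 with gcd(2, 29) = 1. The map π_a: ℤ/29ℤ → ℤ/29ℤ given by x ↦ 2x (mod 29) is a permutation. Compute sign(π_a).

Trace 1: π^k(1) = [1, 2, 4, 8, 16, 3, 6] for k=0..6.
Decompose π into cycles: lengths [28, 1] (2 cycles, including the fixed point 0).
2 cycles on 29: each ℓ→(−1)^(ℓ−1), product (−1)^27 = -1.

-1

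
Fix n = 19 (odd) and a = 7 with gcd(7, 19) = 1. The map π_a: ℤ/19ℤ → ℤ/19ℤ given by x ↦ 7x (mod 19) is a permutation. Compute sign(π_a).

Trace 1: π^k(1) = [1, 7, 11] for k=0..2.
The orbit structure of x ↦ 7x mod 19: 7 orbits of sizes [3, 3, 3, 3, 3, 3, 1].
sign(π) = (−1)^{n − #cycles} = (−1)^{19−7} = (−1)^12 = +1.

+1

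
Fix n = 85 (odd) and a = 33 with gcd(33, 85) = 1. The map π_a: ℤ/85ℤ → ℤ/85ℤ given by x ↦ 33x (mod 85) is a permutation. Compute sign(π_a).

Trace 1: π^k(1) = [1, 33, 69, 67] for k=0..3.
Cycle lengths of π_33 on ℤ/85ℤ: [4, 4, 4, 4, 4, 4, 4, 4, 4, 4, 4, 4, 4, 4, 4, 4, 4, 2, 2, 2, 2, 2, 2, 2, 2, 1]; 26 cycles in total.
With 26 cycles on 85 points, sign = (−1)^{85−26} = -1.

-1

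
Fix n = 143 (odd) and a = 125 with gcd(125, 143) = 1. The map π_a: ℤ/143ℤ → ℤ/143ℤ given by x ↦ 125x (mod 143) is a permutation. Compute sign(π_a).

-1

Orbit of 12 under x↦125x: [12, 70, 27, 86, 25, 122, 92]… (length divides ord_143(125)).
Cycle lengths of π_125 on ℤ/143ℤ: [20, 20, 20, 20, 20, 20, 5, 5, 4, 4, 4, 1]; 12 cycles in total.
With 12 cycles on 143 points, sign = (−1)^{143−12} = -1.
(125|143)_J = -1 (Zolotarev's lemma cross-check).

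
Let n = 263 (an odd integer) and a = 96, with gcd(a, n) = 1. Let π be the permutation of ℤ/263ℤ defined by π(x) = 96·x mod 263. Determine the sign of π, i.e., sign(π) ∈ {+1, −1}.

Trace 204: π^k(204) = [204, 122, 140, 27, 225, 34, 108] for k=0..6.
π_96 has 3 disjoint cycles with lengths [131, 131, 1] on {0,…,262}.
263 − 3 = 260 transpositions; sign(π) = (−1)^260 = +1.
(96|263)_J = +1 (Zolotarev's lemma cross-check).

+1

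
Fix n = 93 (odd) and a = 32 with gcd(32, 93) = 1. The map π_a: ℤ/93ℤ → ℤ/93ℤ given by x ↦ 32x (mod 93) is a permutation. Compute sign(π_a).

-1

Start at x=1: 1 → 32 → 1 (one orbit).
62 cycles of lengths [2, 2, 2, 2, 2, 2, 2, 2, 2, 2, 2, 2, 2, 2, 2, 2, 2, 2, 2, 2, 2, 2, 2, 2, 2, 2, 2, 2, 2, 2, 2, 1, 1, 1, 1, 1, 1, 1, 1, 1, 1, 1, 1, 1, 1, 1, 1, 1, 1, 1, 1, 1, 1, 1, 1, 1, 1, 1, 1, 1, 1, 1].
62 cycles on 93: each ℓ→(−1)^(ℓ−1), product (−1)^31 = -1.
Via Zolotarev, sign(π_{32}) = (32|93) = -1.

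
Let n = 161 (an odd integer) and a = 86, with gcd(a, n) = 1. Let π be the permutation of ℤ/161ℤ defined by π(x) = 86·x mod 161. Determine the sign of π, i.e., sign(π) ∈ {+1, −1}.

Trace 130: π^k(130) = [130, 71, 149, 95, 120, 16, 88] for k=0..6.
The orbit structure of x ↦ 86x mod 161: 6 orbits of sizes [66, 66, 22, 3, 3, 1].
Σ(ℓ_i−1) = 161−6 = 155; sign = (−1)^155 = -1.
The Jacobi symbol (86|161) = -1 (Zolotarev) agrees.

-1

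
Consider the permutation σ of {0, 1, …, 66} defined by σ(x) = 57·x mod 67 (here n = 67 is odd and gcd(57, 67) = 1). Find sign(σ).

Start at x=39: 39 → 12 → 14 → 61 → 60 → 3 → 37 → … (one orbit).
π_57 has 2 disjoint cycles with lengths [66, 1] on {0,…,66}.
67 − 2 = 65 transpositions; sign(π) = (−1)^65 = -1.
The Jacobi symbol (57|67) = -1 (Zolotarev) agrees.

-1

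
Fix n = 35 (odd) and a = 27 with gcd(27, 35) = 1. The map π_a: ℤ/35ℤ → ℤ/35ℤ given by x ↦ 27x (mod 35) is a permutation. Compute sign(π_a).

Orbit of 29 under x↦27x: [29, 13, 1, 27]… (length divides ord_35(27)).
The orbit structure of x ↦ 27x mod 35: 11 orbits of sizes [4, 4, 4, 4, 4, 4, 4, 2, 2, 2, 1].
With 11 cycles on 35 points, sign = (−1)^{35−11} = +1.

+1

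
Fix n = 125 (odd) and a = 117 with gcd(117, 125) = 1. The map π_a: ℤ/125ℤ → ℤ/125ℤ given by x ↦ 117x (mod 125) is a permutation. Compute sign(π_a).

-1

Start at x=116: 116 → 72 → 49 → 108 → 11 → 37 → 79 → … (one orbit).
4 cycles of lengths [100, 20, 4, 1].
With 4 cycles on 125 points, sign = (−1)^{125−4} = -1.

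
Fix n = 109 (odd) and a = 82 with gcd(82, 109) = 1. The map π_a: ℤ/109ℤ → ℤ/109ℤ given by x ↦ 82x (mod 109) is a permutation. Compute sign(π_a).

Orbit of 45 under x↦82x: [45, 93, 105, 108, 27, 34, 63]… (length divides ord_109(82)).
The orbit structure of x ↦ 82x mod 109: 7 orbits of sizes [18, 18, 18, 18, 18, 18, 1].
Σ(ℓ_i−1) = 109−7 = 102; sign = (−1)^102 = +1.

+1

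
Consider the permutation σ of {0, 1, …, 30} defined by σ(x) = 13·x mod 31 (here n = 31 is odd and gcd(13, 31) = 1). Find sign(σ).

-1

Start at x=18: 18 → 17 → 4 → 21 → 25 → 15 → 9 → … (one orbit).
Cycle type of π: 30 + 1; total 2 cycles.
31 − 2 = 29 transpositions; sign(π) = (−1)^29 = -1.
Via Zolotarev, sign(π_{13}) = (13|31) = -1.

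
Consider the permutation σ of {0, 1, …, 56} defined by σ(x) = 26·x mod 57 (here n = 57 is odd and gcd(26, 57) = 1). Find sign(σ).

Start at x=1: 1 → 26 → 49 → 20 → 7 → 11 → 1 (one orbit).
Decompose π into cycles: lengths [6, 6, 6, 6, 6, 6, 3, 3, 3, 3, 3, 3, 2, 1] (14 cycles, including the fixed point 0).
sign(π) = (−1)^{n − #cycles} = (−1)^{57−14} = (−1)^43 = -1.

-1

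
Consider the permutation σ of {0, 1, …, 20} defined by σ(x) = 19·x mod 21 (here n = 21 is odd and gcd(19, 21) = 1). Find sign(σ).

Start at x=1: 1 → 19 → 4 → 13 → 16 → 10 → 1 (one orbit).
Decompose π into cycles: lengths [6, 6, 6, 1, 1, 1] (6 cycles, including the fixed point 0).
With 6 cycles on 21 points, sign = (−1)^{21−6} = -1.

-1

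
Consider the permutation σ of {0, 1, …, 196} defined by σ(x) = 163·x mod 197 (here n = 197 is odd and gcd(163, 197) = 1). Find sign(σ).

+1

Trace 51: π^k(51) = [51, 39, 53, 168, 1, 163, 171] for k=0..6.
Cycle lengths of π_163 on ℤ/197ℤ: [98, 98, 1]; 3 cycles in total.
With 3 cycles on 197 points, sign = (−1)^{197−3} = +1.
The Jacobi symbol (163|197) = +1 (Zolotarev) agrees.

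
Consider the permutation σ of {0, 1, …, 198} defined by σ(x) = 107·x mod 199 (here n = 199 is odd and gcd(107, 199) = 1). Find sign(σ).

-1

Orbit of 107 under x↦107x: [107, 106, 198, 92, 93, 1]… (length divides ord_199(107)).
Decompose π into cycles: lengths [6, 6, 6, 6, 6, 6, 6, 6, 6, 6, 6, 6, 6, 6, 6, 6, 6, 6, 6, 6, 6, 6, 6, 6, 6, 6, 6, 6, 6, 6, 6, 6, 6, 1] (34 cycles, including the fixed point 0).
34 cycles on 199: each ℓ→(−1)^(ℓ−1), product (−1)^165 = -1.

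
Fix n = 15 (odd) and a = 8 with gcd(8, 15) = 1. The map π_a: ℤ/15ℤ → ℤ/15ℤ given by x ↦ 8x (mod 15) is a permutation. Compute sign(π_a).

+1

Start at x=8: 8 → 4 → 2 → 1 → 8 (one orbit).
The orbit structure of x ↦ 8x mod 15: 5 orbits of sizes [4, 4, 4, 2, 1].
n − c = 15 − 5 = 10; sign = (−1)^10 = +1.
Zolotarev: (8|15) = +1, matching the cycle-count sign.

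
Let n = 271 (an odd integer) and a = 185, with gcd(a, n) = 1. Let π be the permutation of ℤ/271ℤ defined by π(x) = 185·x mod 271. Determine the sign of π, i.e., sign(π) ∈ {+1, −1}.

+1

Orbit of 69 under x↦185x: [69, 28, 31, 44, 10, 224, 248]… (length divides ord_271(185)).
Decompose π into cycles: lengths [45, 45, 45, 45, 45, 45, 1] (7 cycles, including the fixed point 0).
n − c = 271 − 7 = 264; sign = (−1)^264 = +1.
The Jacobi symbol (185|271) = +1 (Zolotarev) agrees.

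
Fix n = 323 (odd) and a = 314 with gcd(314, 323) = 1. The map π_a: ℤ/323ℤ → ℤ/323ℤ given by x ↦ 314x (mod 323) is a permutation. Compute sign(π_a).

Orbit of 240 under x↦314x: [240, 101, 60, 106, 15, 188, 246]… (length divides ord_323(314)).
π_314 has 8 disjoint cycles with lengths [72, 72, 72, 72, 18, 8, 8, 1] on {0,…,322}.
8 cycles on 323: each ℓ→(−1)^(ℓ−1), product (−1)^315 = -1.

-1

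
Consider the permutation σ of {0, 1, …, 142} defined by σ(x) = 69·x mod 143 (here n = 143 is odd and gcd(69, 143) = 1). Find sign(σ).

+1

Orbit of 69 under x↦69x: [69, 42, 38, 48, 23, 14, 108]… (length divides ord_143(69)).
9 cycles of lengths [30, 30, 30, 30, 6, 6, 5, 5, 1].
9 cycles on 143: each ℓ→(−1)^(ℓ−1), product (−1)^134 = +1.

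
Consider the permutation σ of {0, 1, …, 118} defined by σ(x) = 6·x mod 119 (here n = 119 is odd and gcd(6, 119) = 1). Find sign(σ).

+1

Orbit of 8 under x↦6x: [8, 48, 50, 62, 15, 90, 64]… (length divides ord_119(6)).
π_6 has 11 disjoint cycles with lengths [16, 16, 16, 16, 16, 16, 16, 2, 2, 2, 1] on {0,…,118}.
119 − 11 = 108 transpositions; sign(π) = (−1)^108 = +1.
Zolotarev: (6|119) = +1, matching the cycle-count sign.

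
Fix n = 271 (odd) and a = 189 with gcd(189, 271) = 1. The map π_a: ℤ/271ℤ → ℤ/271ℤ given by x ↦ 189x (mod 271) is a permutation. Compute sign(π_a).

Orbit of 17 under x↦189x: [17, 232, 217, 92, 44, 186, 195]… (length divides ord_271(189)).
Cycle type of π: 270 + 1; total 2 cycles.
271 − 2 = 269 transpositions; sign(π) = (−1)^269 = -1.
(189|271)_J = -1 (Zolotarev's lemma cross-check).

-1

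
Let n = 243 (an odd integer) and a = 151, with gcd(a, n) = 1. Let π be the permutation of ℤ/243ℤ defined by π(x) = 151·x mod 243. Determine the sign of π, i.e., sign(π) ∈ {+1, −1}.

+1

Start at x=103: 103 → 1 → 151 → 202 → 127 → 223 → 139 → … (one orbit).
Cycle lengths of π_151 on ℤ/243ℤ: [81, 81, 27, 27, 9, 9, 3, 3, 1, 1, 1]; 11 cycles in total.
243 − 11 = 232 transpositions; sign(π) = (−1)^232 = +1.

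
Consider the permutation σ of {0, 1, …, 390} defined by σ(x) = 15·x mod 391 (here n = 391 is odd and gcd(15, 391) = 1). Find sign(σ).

Orbit of 365 under x↦15x: [365, 1, 15, 225, 247, 186, 53]… (length divides ord_391(15)).
8 cycles of lengths [88, 88, 88, 88, 22, 8, 8, 1].
8 cycles on 391: each ℓ→(−1)^(ℓ−1), product (−1)^383 = -1.

-1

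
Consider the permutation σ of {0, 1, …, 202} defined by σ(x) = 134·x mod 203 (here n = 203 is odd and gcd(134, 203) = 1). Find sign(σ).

-1

Orbit of 120 under x↦134x: [120, 43, 78, 99, 71, 176, 36]… (length divides ord_203(134)).
Cycle type of π: 28×7 + 1×7; total 14 cycles.
With 14 cycles on 203 points, sign = (−1)^{203−14} = -1.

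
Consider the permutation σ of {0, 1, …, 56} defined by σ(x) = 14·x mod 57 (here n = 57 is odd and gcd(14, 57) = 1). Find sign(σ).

+1

Orbit of 2 under x↦14x: [2, 28, 50, 16, 53, 1, 14]… (length divides ord_57(14)).
The orbit structure of x ↦ 14x mod 57: 5 orbits of sizes [18, 18, 18, 2, 1].
Σ(ℓ_i−1) = 57−5 = 52; sign = (−1)^52 = +1.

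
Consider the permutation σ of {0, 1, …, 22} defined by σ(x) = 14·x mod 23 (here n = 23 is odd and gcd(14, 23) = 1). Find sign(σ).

-1

Start at x=19: 19 → 13 → 21 → 18 → 22 → 9 → 11 → … (one orbit).
Decompose π into cycles: lengths [22, 1] (2 cycles, including the fixed point 0).
23 − 2 = 21 transpositions; sign(π) = (−1)^21 = -1.
Via Zolotarev, sign(π_{14}) = (14|23) = -1.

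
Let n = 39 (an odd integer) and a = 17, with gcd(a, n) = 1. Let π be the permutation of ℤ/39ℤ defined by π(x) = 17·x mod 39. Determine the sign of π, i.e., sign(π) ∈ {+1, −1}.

-1

Start at x=16: 16 → 38 → 22 → 23 → 1 → 17 → 16 (one orbit).
Cycle lengths of π_17 on ℤ/39ℤ: [6, 6, 6, 6, 6, 6, 2, 1]; 8 cycles in total.
sign(π) = (−1)^{n − #cycles} = (−1)^{39−8} = (−1)^31 = -1.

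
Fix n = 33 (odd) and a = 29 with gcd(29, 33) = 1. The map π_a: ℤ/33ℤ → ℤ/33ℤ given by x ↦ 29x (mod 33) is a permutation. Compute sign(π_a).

+1

Orbit of 17 under x↦29x: [17, 31, 8, 1, 29, 16, 2]… (length divides ord_33(29)).
π_29 has 5 disjoint cycles with lengths [10, 10, 10, 2, 1] on {0,…,32}.
5 cycles on 33: each ℓ→(−1)^(ℓ−1), product (−1)^28 = +1.
The Jacobi symbol (29|33) = +1 (Zolotarev) agrees.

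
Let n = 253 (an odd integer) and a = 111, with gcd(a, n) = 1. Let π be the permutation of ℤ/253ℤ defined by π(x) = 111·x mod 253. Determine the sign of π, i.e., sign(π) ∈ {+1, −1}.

Start at x=122: 122 → 133 → 89 → 12 → 67 → 100 → 221 → … (one orbit).
22 cycles of lengths [22, 22, 22, 22, 22, 22, 22, 22, 22, 22, 22, 1, 1, 1, 1, 1, 1, 1, 1, 1, 1, 1].
253 − 22 = 231 transpositions; sign(π) = (−1)^231 = -1.
Via Zolotarev, sign(π_{111}) = (111|253) = -1.

-1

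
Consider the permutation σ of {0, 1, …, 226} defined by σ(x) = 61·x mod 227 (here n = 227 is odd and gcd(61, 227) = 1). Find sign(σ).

-1

Orbit of 199 under x↦61x: [199, 108, 5, 78, 218, 132, 107]… (length divides ord_227(61)).
Cycle type of π: 226 + 1; total 2 cycles.
Σ(ℓ_i−1) = 227−2 = 225; sign = (−1)^225 = -1.
Zolotarev: (61|227) = -1, matching the cycle-count sign.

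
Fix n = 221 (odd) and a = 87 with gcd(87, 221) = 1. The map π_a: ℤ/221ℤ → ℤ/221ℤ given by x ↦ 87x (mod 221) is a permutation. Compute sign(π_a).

Trace 94: π^k(94) = [94, 1, 87, 55, 144, 152, 185] for k=0..6.
π_87 has 15 disjoint cycles with lengths [24, 24, 24, 24, 24, 24, 24, 24, 8, 8, 3, 3, 3, 3, 1] on {0,…,220}.
221 − 15 = 206 transpositions; sign(π) = (−1)^206 = +1.

+1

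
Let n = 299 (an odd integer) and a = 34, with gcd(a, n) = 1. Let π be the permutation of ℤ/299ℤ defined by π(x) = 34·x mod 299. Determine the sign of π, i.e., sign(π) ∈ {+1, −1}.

Trace 220: π^k(220) = [220, 5, 170, 99, 77, 226, 209] for k=0..6.
Cycle type of π: 44×6 + 22 + 4×3 + 1; total 11 cycles.
Σ(ℓ_i−1) = 299−11 = 288; sign = (−1)^288 = +1.
Check: (34/299) = +1 by Zolotarev.

+1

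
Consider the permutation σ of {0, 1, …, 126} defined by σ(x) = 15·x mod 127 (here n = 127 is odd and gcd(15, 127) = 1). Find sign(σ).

Orbit of 19 under x↦15x: [19, 31, 84, 117, 104, 36, 32]… (length divides ord_127(15)).
Cycle type of π: 63×2 + 1; total 3 cycles.
sign(π) = (−1)^{n − #cycles} = (−1)^{127−3} = (−1)^124 = +1.
(15|127)_J = +1 (Zolotarev's lemma cross-check).

+1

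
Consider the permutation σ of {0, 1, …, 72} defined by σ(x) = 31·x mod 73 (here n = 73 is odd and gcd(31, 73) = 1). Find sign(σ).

-1

Start at x=33: 33 → 1 → 31 → 12 → 7 → 71 → 11 → … (one orbit).
Cycle type of π: 72 + 1; total 2 cycles.
73 − 2 = 71 transpositions; sign(π) = (−1)^71 = -1.
(31|73)_J = -1 (Zolotarev's lemma cross-check).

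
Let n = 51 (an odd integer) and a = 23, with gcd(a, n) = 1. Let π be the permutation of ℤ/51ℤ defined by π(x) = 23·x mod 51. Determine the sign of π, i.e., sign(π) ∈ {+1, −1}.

Start at x=20: 20 → 1 → 23 → 19 → 29 → 4 → 41 → … (one orbit).
Cycle lengths of π_23 on ℤ/51ℤ: [16, 16, 16, 2, 1]; 5 cycles in total.
With 5 cycles on 51 points, sign = (−1)^{51−5} = +1.
(23|51)_J = +1 (Zolotarev's lemma cross-check).

+1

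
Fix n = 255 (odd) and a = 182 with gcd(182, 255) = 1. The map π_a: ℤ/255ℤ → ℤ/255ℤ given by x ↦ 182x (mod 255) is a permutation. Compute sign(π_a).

Trace 167: π^k(167) = [167, 49, 248, 1, 182, 229, 113] for k=0..6.
20 cycles of lengths [16, 16, 16, 16, 16, 16, 16, 16, 16, 16, 16, 16, 16, 16, 16, 4, 4, 4, 2, 1].
n − c = 255 − 20 = 235; sign = (−1)^235 = -1.
Zolotarev: (182|255) = -1, matching the cycle-count sign.

-1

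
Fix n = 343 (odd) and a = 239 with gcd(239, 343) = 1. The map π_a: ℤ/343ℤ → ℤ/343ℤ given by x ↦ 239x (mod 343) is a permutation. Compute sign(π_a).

+1

Start at x=141: 141 → 85 → 78 → 120 → 211 → 8 → 197 → … (one orbit).
Decompose π into cycles: lengths [49, 49, 49, 49, 49, 49, 7, 7, 7, 7, 7, 7, 1, 1, 1, 1, 1, 1, 1] (19 cycles, including the fixed point 0).
n − c = 343 − 19 = 324; sign = (−1)^324 = +1.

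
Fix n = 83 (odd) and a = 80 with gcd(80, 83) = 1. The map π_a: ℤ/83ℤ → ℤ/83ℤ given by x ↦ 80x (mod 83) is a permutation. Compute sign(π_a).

Trace 66: π^k(66) = [66, 51, 13, 44, 34, 64, 57] for k=0..6.
2 cycles of lengths [82, 1].
With 2 cycles on 83 points, sign = (−1)^{83−2} = -1.

-1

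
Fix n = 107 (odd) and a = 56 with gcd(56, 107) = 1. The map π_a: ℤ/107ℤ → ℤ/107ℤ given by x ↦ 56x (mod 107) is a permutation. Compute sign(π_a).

Start at x=35: 35 → 34 → 85 → 52 → 23 → 4 → 10 → … (one orbit).
Cycle type of π: 53×2 + 1; total 3 cycles.
3 cycles on 107: each ℓ→(−1)^(ℓ−1), product (−1)^104 = +1.
Check: (56/107) = +1 by Zolotarev.

+1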